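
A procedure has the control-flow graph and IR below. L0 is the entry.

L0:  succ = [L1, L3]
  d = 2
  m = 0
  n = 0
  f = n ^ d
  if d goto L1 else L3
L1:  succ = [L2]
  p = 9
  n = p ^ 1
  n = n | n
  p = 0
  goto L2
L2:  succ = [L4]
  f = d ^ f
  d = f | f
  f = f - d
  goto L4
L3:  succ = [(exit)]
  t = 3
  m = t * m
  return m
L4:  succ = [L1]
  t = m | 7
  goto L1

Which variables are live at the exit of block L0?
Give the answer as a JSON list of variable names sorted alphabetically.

Answer: ["d", "f", "m"]

Derivation:
Per-block:
  L0 def {d,f,m,n} use ∅
  L1 def {n,p} use ∅
  L2 def {d,f} use {d,f}
  L3 def {m,t} use {m}
  L4 def {t} use {m}

Liveness:
  L0: in=∅ out={d,f,m}
  L1: in={d,f,m} out={d,f,m}
  L2: in={d,f,m} out={d,f,m}
  L3: in={m} out=∅
  L4: in={d,f,m} out={d,f,m}

live-out(L0) = ["d", "f", "m"]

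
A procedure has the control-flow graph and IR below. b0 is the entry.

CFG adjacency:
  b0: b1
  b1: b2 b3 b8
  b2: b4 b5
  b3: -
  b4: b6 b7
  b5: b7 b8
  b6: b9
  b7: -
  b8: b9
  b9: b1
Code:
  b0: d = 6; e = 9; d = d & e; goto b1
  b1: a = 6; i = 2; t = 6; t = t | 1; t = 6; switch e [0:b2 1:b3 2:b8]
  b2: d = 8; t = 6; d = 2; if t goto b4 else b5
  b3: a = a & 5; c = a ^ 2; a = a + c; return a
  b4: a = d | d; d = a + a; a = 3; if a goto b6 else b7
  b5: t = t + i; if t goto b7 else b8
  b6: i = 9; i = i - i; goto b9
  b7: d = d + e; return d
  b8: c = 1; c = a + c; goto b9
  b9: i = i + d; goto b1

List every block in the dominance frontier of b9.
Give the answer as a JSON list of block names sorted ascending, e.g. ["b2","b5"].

idom tree: b1←b0 b2←b1 b3←b1 b4←b2 b5←b2 b6←b4 b7←b2 b8←b1 b9←b1
Dom∩ at merges:
  b1: preds {b0,b9}: {b0} ∩ {b0,b1,b9} = {b0}; idom=b0
  b7: preds {b4,b5}: {b0,b1,b2,b4} ∩ {b0,b1,b2,b5} = {b0,b1,b2}; idom=b2
  b8: preds {b1,b5}: {b0,b1} ∩ {b0,b1,b2,b5} = {b0,b1}; idom=b1
  b9: preds {b6,b8}: {b0,b1,b2,b4,b6} ∩ {b0,b1,b8} = {b0,b1}; idom=b1

Frontier:
  join b1 pred b0: · stop@b0
  join b1 pred b9: b9→b1 stop@b0
  join b7 pred b4: b4 stop@b2
  join b7 pred b5: b5 stop@b2
  join b8 pred b1: · stop@b1
  join b8 pred b5: b5→b2 stop@b1
  join b9 pred b6: b6→b4→b2 stop@b1
  join b9 pred b8: b8 stop@b1
  b0: DF=∅
  b1: DF={b1}
  b2: DF={b8,b9}
  b3: DF=∅
  b4: DF={b7,b9}
  b5: DF={b7,b8}
  b6: DF={b9}
  b7: DF=∅
  b8: DF={b9}
  b9: DF={b1}

DF(b9) = ["b1"]

Answer: ["b1"]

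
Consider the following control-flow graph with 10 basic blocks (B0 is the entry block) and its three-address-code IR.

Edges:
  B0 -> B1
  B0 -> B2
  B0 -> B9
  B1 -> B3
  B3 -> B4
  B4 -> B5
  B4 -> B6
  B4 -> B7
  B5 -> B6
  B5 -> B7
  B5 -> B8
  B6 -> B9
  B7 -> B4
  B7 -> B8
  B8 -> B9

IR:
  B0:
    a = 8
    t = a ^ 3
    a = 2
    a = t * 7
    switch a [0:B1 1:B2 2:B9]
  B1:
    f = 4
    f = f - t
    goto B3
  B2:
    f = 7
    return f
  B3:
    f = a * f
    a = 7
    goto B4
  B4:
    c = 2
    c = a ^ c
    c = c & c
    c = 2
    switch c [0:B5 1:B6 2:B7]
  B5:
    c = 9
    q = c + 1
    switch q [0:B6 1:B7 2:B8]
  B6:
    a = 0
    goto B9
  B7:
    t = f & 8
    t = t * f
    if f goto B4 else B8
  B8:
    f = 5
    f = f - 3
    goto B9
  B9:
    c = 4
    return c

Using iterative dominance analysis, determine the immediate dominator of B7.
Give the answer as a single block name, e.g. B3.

idom tree: B1←B0 B2←B0 B3←B1 B4←B3 B5←B4 B6←B4 B7←B4 B8←B4 B9←B0
Dom∩ at merges:
  B4: preds {B3,B7}: {B0,B1,B3} ∩ {B0,B1,B3,B4,B7} = {B0,B1,B3}; idom=B3
  B6: preds {B4,B5}: {B0,B1,B3,B4} ∩ {B0,B1,B3,B4,B5} = {B0,B1,B3,B4}; idom=B4
  B7: preds {B4,B5}: {B0,B1,B3,B4} ∩ {B0,B1,B3,B4,B5} = {B0,B1,B3,B4}; idom=B4
  B8: preds {B5,B7}: {B0,B1,B3,B4,B5} ∩ {B0,B1,B3,B4,B7} = {B0,B1,B3,B4}; idom=B4
  B9: preds {B0,B6,B8}: {B0} ∩ {B0,B1,B3,B4,B6} ∩ {B0,B1,B3,B4,B8} = {B0}; idom=B0

idom(B7) = B4

Answer: B4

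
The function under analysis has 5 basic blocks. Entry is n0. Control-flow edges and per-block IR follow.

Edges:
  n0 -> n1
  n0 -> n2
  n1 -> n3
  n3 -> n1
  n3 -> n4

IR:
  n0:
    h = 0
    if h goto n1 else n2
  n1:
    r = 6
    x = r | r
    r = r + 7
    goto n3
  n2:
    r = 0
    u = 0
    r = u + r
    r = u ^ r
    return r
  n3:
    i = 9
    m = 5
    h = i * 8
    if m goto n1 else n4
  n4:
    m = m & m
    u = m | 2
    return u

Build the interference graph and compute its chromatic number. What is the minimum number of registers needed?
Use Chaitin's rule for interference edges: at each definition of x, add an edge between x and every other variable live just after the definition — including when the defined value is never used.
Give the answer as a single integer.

Answer: 2

Analysis:
Per-block:
  n0 def {h} use ∅
  n1 def {r,x} use ∅
  n2 def {r,u} use ∅
  n3 def {h,i,m} use ∅
  n4 def {m,u} use {m}

Live sets:
  n0: in=∅ out=∅
  n1: in=∅ out=∅
  n2: in=∅ out=∅
  n3: in=∅ out={m}
  n4: in={m} out=∅

Interference:
  h: {m}
  i: {m}
  m: {h,i}
  r: {u,x}
  u: {r}
  x: {r}

Colouring:
  lower bound: {h,m} mutually conflict ⇒ χ ≥ 2
  assign h→c1 i→c1 m→c0 r→c0 u→c1 x→c1 — no edge inside a register ⇒ χ ≤ 2
  χ = 2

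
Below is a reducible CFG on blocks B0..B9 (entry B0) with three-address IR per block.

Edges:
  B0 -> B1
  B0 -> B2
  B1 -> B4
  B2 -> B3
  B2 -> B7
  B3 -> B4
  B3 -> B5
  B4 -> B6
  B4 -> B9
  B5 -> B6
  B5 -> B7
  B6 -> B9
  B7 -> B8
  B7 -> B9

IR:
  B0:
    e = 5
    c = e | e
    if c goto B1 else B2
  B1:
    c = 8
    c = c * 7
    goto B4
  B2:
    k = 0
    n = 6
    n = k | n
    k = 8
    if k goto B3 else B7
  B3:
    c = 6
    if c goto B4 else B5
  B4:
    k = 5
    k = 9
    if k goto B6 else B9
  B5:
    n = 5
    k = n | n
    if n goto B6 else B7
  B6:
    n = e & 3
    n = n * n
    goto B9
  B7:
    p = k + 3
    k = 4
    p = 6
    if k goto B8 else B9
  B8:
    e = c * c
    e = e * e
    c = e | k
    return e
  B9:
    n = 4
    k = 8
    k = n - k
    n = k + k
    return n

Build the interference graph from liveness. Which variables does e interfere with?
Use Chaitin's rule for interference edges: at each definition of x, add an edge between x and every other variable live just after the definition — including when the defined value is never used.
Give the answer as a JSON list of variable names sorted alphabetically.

Answer: ["c", "k", "n"]

Derivation:
Per-block:
  B0 def {c,e} use ∅
  B1 def {c} use ∅
  B2 def {k,n} use ∅
  B3 def {c} use ∅
  B4 def {k} use ∅
  B5 def {k,n} use ∅
  B6 def {n} use {e}
  B7 def {k,p} use {k}
  B8 def {c,e} use {c,k}
  B9 def {k,n} use ∅

Backward fixpoint:
  B0 li=∅ lo={c,e}
  B1 li={e} lo={e}
  B2 li={c,e} lo={c,e,k}
  B3 li={e} lo={c,e}
  B4 li={e} lo={e}
  B5 li={c,e} lo={c,e,k}
  B6 li={e} lo=∅
  B7 li={c,k} lo={c,k}
  B8 li={c,k} lo=∅
  B9 li=∅ lo=∅

Conflict graph:
  c: {e,k,n,p}
  e: {c,k,n}
  k: {c,e,n,p}
  n: {c,e,k}
  p: {c,k}

N(e) = ["c", "k", "n"]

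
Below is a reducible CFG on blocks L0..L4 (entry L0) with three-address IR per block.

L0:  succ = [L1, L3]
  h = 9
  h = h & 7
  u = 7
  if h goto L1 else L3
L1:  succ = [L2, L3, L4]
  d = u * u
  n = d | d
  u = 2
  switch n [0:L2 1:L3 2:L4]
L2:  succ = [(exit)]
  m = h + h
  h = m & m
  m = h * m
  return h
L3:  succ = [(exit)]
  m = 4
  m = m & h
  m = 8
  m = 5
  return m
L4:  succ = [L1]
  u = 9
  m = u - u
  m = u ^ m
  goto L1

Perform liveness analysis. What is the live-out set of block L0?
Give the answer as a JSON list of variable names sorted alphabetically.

def/use:
  L0: {h,u} / ∅
  L1: {d,n,u} / {u}
  L2: {h,m} / {h}
  L3: {m} / {h}
  L4: {m,u} / ∅

Live sets:
  L0 li=∅ lo={h,u}
  L1 li={h,u} lo={h}
  L2 li={h} lo=∅
  L3 li={h} lo=∅
  L4 li={h} lo={h,u}

live-out(L0) = ["h", "u"]

Answer: ["h", "u"]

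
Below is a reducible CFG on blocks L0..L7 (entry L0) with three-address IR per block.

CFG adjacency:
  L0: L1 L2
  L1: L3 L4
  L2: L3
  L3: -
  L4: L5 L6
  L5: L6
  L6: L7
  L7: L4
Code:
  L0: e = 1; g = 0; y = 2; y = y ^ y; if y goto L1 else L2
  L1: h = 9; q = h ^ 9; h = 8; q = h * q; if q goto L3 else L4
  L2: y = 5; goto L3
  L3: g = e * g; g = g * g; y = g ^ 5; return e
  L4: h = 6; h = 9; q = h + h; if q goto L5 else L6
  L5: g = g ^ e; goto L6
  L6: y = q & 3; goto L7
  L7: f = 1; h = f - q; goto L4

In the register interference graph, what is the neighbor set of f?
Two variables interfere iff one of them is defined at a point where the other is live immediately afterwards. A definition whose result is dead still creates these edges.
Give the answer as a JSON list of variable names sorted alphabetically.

Answer: ["e", "g", "q"]

Analysis:
Block summaries:
  L0: def={e,g,y} ue=∅
  L1: def={h,q} ue=∅
  L2: def={y} ue=∅
  L3: def={g,y} ue={e,g}
  L4: def={h,q} ue=∅
  L5: def={g} ue={e,g}
  L6: def={y} ue={q}
  L7: def={f,h} ue={q}

Live sets:
  L0: in=∅ out={e,g}
  L1: in={e,g} out={e,g}
  L2: in={e,g} out={e,g}
  L3: in={e,g} out=∅
  L4: in={e,g} out={e,g,q}
  L5: in={e,g,q} out={e,g,q}
  L6: in={e,g,q} out={e,g,q}
  L7: in={e,g,q} out={e,g}

Interfere edges:
  e: {f,g,h,q,y}
  f: {e,g,q}
  g: {e,f,h,q,y}
  h: {e,g,q}
  q: {e,f,g,h,y}
  y: {e,g,q}

N(f) = ["e", "g", "q"]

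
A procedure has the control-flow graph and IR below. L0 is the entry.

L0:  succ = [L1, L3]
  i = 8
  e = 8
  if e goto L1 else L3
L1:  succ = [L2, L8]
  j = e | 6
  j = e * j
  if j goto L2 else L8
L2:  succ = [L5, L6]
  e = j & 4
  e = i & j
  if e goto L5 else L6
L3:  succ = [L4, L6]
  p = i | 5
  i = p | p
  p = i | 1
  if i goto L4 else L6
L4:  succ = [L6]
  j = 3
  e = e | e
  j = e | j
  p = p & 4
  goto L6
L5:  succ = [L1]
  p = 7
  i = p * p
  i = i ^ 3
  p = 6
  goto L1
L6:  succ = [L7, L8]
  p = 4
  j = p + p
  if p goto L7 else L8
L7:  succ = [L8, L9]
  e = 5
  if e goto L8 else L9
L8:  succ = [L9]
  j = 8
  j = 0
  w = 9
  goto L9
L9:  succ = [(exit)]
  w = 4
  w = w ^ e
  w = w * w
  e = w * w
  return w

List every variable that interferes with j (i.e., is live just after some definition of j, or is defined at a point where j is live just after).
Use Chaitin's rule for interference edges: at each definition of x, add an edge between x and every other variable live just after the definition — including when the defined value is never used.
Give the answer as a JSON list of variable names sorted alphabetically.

Answer: ["e", "i", "p"]

Derivation:
def/use:
  L0 def {e,i} use ∅
  L1 def {j} use {e}
  L2 def {e} use {i,j}
  L3 def {i,p} use {i}
  L4 def {e,j,p} use {e,p}
  L5 def {i,p} use ∅
  L6 def {j,p} use ∅
  L7 def {e} use ∅
  L8 def {j,w} use ∅
  L9 def {e,w} use {e}

Live sets:
  L0 li=∅ lo={e,i}
  L1 li={e,i} lo={e,i,j}
  L2 li={i,j} lo={e}
  L3 li={e,i} lo={e,p}
  L4 li={e,p} lo={e}
  L5 li={e} lo={e,i}
  L6 li={e} lo={e}
  L7 li=∅ lo={e}
  L8 li={e} lo={e}
  L9 li={e} lo=∅

Conflict graph:
  e↔{i,j,p,w}
  i↔{e,j,p}
  j↔{e,i,p}
  p↔{e,i,j}
  w↔{e}

N(j) = ["e", "i", "p"]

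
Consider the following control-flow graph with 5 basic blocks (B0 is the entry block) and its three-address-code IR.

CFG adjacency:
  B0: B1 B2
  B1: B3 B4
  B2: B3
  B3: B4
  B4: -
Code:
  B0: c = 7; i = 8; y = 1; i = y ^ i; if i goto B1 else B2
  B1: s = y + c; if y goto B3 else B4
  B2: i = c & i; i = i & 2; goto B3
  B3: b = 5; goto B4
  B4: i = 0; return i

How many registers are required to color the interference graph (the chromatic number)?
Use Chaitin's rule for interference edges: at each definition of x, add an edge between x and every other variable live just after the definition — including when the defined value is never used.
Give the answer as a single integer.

Answer: 3

Derivation:
def/use:
  B0 def {c,i,y} use ∅
  B1 def {s} use {c,y}
  B2 def {i} use {c,i}
  B3 def {b} use ∅
  B4 def {i} use ∅

Live sets:
  B0: in=∅ out={c,i,y}
  B1: in={c,y} out=∅
  B2: in={c,i} out=∅
  B3: in=∅ out=∅
  B4: in=∅ out=∅

Conflict graph:
  b — ∅
  c — {i,y}
  i — {c,y}
  s — {y}
  y — {c,i,s}

Colouring:
  {c,i,y} pairwise interfere (3-clique) ⇒ χ ≥ 3
  assign b→R0 c→R1 i→R2 s→R1 y→R0 — no edge inside a register ⇒ χ ≤ 3
  χ = 3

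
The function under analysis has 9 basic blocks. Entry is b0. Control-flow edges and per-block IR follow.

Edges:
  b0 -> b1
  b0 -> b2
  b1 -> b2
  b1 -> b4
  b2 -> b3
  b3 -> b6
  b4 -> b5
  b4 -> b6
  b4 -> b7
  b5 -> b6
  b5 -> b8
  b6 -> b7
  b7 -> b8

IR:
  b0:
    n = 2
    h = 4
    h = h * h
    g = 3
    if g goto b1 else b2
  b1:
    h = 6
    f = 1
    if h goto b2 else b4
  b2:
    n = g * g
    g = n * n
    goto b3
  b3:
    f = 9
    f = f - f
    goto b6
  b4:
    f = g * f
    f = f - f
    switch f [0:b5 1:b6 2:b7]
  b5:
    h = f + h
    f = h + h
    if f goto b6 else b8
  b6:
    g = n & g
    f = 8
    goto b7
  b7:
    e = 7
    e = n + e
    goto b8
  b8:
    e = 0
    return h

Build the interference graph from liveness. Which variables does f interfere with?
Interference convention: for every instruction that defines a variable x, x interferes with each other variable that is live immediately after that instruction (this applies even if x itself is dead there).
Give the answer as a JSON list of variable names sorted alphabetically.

Block summaries:
  b0 def {g,h,n} use ∅
  b1 def {f,h} use ∅
  b2 def {g,n} use {g}
  b3 def {f} use ∅
  b4 def {f} use {f,g}
  b5 def {f,h} use {f,h}
  b6 def {f,g} use {g,n}
  b7 def {e} use {n}
  b8 def {e} use {h}

Live sets:
  live b0: ∅→{g,h,n}
  live b1: {g,n}→{f,g,h,n}
  live b2: {g,h}→{g,h,n}
  live b3: {g,h,n}→{g,h,n}
  live b4: {f,g,h,n}→{f,g,h,n}
  live b5: {f,g,h,n}→{g,h,n}
  live b6: {g,h,n}→{h,n}
  live b7: {h,n}→{h}
  live b8: {h}→∅

Interference:
  e: {h,n}
  f: {g,h,n}
  g: {f,h,n}
  h: {e,f,g,n}
  n: {e,f,g,h}

N(f) = ["g", "h", "n"]

Answer: ["g", "h", "n"]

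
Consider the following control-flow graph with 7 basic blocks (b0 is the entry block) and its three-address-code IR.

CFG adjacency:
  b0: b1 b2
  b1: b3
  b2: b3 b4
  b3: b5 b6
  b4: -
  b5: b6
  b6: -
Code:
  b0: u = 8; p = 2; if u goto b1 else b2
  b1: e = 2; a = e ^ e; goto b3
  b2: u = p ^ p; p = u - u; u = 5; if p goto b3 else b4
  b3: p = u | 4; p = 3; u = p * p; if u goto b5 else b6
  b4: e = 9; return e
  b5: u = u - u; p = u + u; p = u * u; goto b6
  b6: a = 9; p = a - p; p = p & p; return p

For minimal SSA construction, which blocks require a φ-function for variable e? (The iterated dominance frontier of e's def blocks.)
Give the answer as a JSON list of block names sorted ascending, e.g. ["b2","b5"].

idom tree: b1←b0 b2←b0 b3←b0 b4←b2 b5←b3 b6←b3
Dom at joins:
  b3: preds {b1,b2}: {b0,b1} ∩ {b0,b2} = {b0}; idom=b0
  b6: preds {b3,b5}: {b0,b3} ∩ {b0,b3,b5} = {b0,b3}; idom=b3

DF walk-up:
  join b3 pred b1: b1 stop@b0
  join b3 pred b2: b2 stop@b0
  join b6 pred b3: · stop@b3
  join b6 pred b5: b5 stop@b3
  b0 → ∅
  b1 → {b3}
  b2 → {b3}
  b3 → ∅
  b4 → ∅
  b5 → {b6}
  b6 → ∅

φ for e: defs {b1,b4}
  DF⁺ = {b3}

Answer: ["b3"]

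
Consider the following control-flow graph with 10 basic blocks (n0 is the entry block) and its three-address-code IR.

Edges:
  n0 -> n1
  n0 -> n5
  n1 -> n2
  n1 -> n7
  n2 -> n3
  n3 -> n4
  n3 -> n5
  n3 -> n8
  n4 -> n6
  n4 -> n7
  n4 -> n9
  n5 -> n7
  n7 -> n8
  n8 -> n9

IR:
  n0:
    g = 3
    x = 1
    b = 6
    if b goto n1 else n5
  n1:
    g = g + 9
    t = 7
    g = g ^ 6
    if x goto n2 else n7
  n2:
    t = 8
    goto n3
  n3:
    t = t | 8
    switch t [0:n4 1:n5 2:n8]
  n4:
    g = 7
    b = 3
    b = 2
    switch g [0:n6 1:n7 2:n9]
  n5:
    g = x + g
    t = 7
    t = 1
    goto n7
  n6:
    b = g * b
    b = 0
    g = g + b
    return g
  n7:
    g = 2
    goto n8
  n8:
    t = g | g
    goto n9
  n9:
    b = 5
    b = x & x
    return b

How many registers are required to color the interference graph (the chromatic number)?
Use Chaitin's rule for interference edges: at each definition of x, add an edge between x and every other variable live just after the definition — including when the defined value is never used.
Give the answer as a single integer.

Answer: 3

Derivation:
Block summaries:
  n0 def {b,g,x} use ∅
  n1 def {g,t} use {g,x}
  n2 def {t} use ∅
  n3 def {t} use {t}
  n4 def {b,g} use ∅
  n5 def {g,t} use {g,x}
  n6 def {b,g} use {b,g}
  n7 def {g} use ∅
  n8 def {t} use {g}
  n9 def {b} use {x}

Liveness:
  n0 li=∅ lo={g,x}
  n1 li={g,x} lo={g,x}
  n2 li={g,x} lo={g,t,x}
  n3 li={g,t,x} lo={g,x}
  n4 li={x} lo={b,g,x}
  n5 li={g,x} lo={x}
  n6 li={b,g} lo=∅
  n7 li={x} lo={g,x}
  n8 li={g,x} lo={x}
  n9 li={x} lo=∅

Conflict graph:
  b: {g,x}
  g: {b,t,x}
  t: {g,x}
  x: {b,g,t}

Colouring:
  {b,g,x} pairwise interfere (3-clique) ⇒ χ ≥ 3
  assign b→c2 g→c0 t→c2 x→c1 — no edge inside a register ⇒ χ ≤ 3
  χ = 3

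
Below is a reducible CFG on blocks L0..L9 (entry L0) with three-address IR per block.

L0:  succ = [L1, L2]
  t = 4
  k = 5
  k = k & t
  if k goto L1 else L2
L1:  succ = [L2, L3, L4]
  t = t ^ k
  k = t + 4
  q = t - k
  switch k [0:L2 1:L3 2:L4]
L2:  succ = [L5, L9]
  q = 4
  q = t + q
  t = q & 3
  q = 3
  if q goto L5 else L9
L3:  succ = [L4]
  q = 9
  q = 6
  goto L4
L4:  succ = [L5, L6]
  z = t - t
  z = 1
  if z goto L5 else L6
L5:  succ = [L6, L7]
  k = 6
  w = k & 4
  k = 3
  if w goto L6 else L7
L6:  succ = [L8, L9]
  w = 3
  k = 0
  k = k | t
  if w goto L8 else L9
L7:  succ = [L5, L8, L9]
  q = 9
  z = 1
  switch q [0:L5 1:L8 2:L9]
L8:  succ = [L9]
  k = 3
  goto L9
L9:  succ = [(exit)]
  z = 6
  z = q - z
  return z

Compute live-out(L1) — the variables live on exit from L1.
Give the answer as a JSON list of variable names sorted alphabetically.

def/use:
  L0 def {k,t} use ∅
  L1 def {k,q,t} use {k,t}
  L2 def {q,t} use {t}
  L3 def {q} use ∅
  L4 def {z} use {t}
  L5 def {k,w} use ∅
  L6 def {k,w} use {t}
  L7 def {q,z} use ∅
  L8 def {k} use ∅
  L9 def {z} use {q}

Backward fixpoint:
  live L0: ∅→{k,t}
  live L1: {k,t}→{q,t}
  live L2: {t}→{q,t}
  live L3: {t}→{q,t}
  live L4: {q,t}→{q,t}
  live L5: {q,t}→{q,t}
  live L6: {q,t}→{q}
  live L7: {t}→{q,t}
  live L8: {q}→{q}
  live L9: {q}→∅

live-out(L1) = ["q", "t"]

Answer: ["q", "t"]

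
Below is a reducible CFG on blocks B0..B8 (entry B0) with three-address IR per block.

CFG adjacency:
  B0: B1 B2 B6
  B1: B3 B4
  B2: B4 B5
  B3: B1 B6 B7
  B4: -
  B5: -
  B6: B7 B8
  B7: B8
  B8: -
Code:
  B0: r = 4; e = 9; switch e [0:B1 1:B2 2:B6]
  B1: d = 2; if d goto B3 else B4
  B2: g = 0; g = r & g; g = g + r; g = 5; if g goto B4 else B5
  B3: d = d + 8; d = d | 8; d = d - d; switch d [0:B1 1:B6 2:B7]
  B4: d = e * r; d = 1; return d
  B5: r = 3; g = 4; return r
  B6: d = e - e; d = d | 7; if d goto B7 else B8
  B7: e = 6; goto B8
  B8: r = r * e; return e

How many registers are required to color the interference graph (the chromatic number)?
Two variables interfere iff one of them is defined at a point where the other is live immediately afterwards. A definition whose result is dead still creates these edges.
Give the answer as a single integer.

Answer: 3

Derivation:
def/use:
  B0: {e,r} / ∅
  B1: {d} / ∅
  B2: {g} / {r}
  B3: {d} / {d}
  B4: {d} / {e,r}
  B5: {g,r} / ∅
  B6: {d} / {e}
  B7: {e} / ∅
  B8: {r} / {e,r}

Liveness:
  B0: in=∅ out={e,r}
  B1: in={e,r} out={d,e,r}
  B2: in={e,r} out={e,r}
  B3: in={d,e,r} out={e,r}
  B4: in={e,r} out=∅
  B5: in=∅ out=∅
  B6: in={e,r} out={e,r}
  B7: in={r} out={e,r}
  B8: in={e,r} out=∅

Conflict graph:
  d — {e,r}
  e — {d,g,r}
  g — {e,r}
  r — {d,e,g}

Chromatic number:
  {d,e,r} pairwise interfere (3-clique) ⇒ χ ≥ 3
  assign d→c2 e→c0 g→c2 r→c1 — no edge inside a register ⇒ χ ≤ 3
  χ = 3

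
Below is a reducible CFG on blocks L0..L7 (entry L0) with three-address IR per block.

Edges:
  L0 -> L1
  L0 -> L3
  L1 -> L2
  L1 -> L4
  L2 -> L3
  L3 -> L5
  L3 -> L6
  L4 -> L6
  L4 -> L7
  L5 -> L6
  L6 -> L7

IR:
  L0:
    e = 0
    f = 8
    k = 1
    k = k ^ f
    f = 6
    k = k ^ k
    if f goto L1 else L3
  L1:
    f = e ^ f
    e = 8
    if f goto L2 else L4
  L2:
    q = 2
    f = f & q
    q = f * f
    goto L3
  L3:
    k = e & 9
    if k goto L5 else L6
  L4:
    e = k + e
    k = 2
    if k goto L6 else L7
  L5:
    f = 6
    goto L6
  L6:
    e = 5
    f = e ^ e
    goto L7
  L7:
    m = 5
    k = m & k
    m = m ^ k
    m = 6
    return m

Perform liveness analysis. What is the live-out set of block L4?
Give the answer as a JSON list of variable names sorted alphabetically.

Answer: ["k"]

Derivation:
Per-block:
  L0 def {e,f,k} use ∅
  L1 def {e,f} use {e,f}
  L2 def {f,q} use {f}
  L3 def {k} use {e}
  L4 def {e,k} use {e,k}
  L5 def {f} use ∅
  L6 def {e,f} use ∅
  L7 def {k,m} use {k}

Liveness:
  live L0: ∅→{e,f,k}
  live L1: {e,f,k}→{e,f,k}
  live L2: {e,f}→{e}
  live L3: {e}→{k}
  live L4: {e,k}→{k}
  live L5: {k}→{k}
  live L6: {k}→{k}
  live L7: {k}→∅

live-out(L4) = ["k"]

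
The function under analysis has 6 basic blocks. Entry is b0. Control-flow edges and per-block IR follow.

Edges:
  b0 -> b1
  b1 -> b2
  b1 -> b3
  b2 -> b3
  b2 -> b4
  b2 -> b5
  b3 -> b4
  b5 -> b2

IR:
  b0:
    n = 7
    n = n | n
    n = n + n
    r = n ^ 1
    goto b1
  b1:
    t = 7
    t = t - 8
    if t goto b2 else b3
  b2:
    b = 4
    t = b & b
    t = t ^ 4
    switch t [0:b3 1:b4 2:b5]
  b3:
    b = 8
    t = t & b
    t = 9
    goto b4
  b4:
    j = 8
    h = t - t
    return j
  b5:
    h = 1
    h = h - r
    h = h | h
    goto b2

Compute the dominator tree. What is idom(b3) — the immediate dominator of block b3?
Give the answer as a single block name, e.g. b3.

idom tree: b1←b0 b2←b1 b3←b1 b4←b1 b5←b2
Dom∩ at merges:
  b2: preds {b1,b5}: {b0,b1} ∩ {b0,b1,b2,b5} = {b0,b1}; idom=b1
  b3: preds {b1,b2}: {b0,b1} ∩ {b0,b1,b2} = {b0,b1}; idom=b1
  b4: preds {b2,b3}: {b0,b1,b2} ∩ {b0,b1,b3} = {b0,b1}; idom=b1

idom(b3) = b1

Answer: b1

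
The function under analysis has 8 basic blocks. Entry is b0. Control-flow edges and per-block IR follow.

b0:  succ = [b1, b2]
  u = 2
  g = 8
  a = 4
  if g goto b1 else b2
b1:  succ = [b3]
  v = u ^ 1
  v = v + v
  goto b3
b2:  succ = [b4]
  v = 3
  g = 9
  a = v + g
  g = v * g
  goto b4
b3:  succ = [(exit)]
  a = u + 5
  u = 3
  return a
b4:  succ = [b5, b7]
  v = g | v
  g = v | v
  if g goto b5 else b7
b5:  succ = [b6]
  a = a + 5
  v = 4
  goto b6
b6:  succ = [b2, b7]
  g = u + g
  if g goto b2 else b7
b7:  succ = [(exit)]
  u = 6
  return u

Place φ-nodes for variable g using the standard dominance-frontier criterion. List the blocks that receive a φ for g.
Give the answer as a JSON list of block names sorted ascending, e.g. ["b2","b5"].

idom tree: b1←b0 b2←b0 b3←b1 b4←b2 b5←b4 b6←b5 b7←b4
Join-block Dom:
  b2: preds {b0,b6}: {b0} ∩ {b0,b2,b4,b5,b6} = {b0}; idom=b0
  b7: preds {b4,b6}: {b0,b2,b4} ∩ {b0,b2,b4,b5,b6} = {b0,b2,b4}; idom=b4

Frontier:
  b2←b0: walk · to b0
  b2←b6: walk b6→b5→b4→b2 to b0
  b7←b4: walk · to b4
  b7←b6: walk b6→b5 to b4
  b0: DF=∅
  b1: DF=∅
  b2: DF={b2}
  b3: DF=∅
  b4: DF={b2}
  b5: DF={b2,b7}
  b6: DF={b2,b7}
  b7: DF=∅

φ for g: defs {b0,b2,b4,b6}
  DF⁺ = {b2,b7}

Answer: ["b2", "b7"]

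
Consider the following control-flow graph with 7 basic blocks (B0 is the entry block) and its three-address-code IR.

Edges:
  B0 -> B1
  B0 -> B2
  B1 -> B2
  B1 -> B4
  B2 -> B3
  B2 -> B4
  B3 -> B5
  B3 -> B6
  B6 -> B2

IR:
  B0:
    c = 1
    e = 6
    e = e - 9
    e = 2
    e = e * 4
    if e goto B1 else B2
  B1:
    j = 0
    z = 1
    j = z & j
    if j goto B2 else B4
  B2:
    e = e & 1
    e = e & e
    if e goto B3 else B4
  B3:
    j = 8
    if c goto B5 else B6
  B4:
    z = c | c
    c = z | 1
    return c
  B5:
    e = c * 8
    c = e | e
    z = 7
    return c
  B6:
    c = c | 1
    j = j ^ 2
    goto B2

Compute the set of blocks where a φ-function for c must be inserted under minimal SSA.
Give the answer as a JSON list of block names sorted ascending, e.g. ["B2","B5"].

Answer: ["B2", "B4"]

Derivation:
idom tree: B1←B0 B2←B0 B3←B2 B4←B0 B5←B3 B6←B3
Dom at joins:
  B2: preds {B0,B1,B6}: {B0} ∩ {B0,B1} ∩ {B0,B2,B3,B6} = {B0}; idom=B0
  B4: preds {B1,B2}: {B0,B1} ∩ {B0,B2} = {B0}; idom=B0

DF derivation:
  B2←B0: walk · to B0
  B2←B1: walk B1 to B0
  B2←B6: walk B6→B3→B2 to B0
  B4←B1: walk B1 to B0
  B4←B2: walk B2 to B0
  B0: DF=∅
  B1: DF={B2,B4}
  B2: DF={B2,B4}
  B3: DF={B2}
  B4: DF=∅
  B5: DF=∅
  B6: DF={B2}

φ for c: defs {B0,B4,B5,B6}
  DF⁺ = {B2,B4}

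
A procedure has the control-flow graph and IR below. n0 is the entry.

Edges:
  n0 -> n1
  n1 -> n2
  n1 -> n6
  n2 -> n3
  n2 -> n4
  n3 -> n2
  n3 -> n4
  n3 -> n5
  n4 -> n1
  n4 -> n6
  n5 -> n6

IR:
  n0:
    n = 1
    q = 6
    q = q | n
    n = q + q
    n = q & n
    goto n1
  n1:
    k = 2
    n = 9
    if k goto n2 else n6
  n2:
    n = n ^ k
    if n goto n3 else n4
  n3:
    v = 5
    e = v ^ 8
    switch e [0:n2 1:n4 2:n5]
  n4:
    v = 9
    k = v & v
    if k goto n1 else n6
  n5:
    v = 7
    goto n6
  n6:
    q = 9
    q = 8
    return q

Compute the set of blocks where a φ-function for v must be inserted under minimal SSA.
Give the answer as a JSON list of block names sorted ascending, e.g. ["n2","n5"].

Answer: ["n1", "n2", "n4", "n6"]

Working:
idom tree: n1←n0 n2←n1 n3←n2 n4←n2 n5←n3 n6←n1
Dom at joins:
  n1: preds {n0,n4}: {n0} ∩ {n0,n1,n2,n4} = {n0}; idom=n0
  n2: preds {n1,n3}: {n0,n1} ∩ {n0,n1,n2,n3} = {n0,n1}; idom=n1
  n4: preds {n2,n3}: {n0,n1,n2} ∩ {n0,n1,n2,n3} = {n0,n1,n2}; idom=n2
  n6: preds {n1,n4,n5}: {n0,n1} ∩ {n0,n1,n2,n4} ∩ {n0,n1,n2,n3,n5} = {n0,n1}; idom=n1

Frontier:
  join n1 pred n0: · stop@n0
  join n1 pred n4: n4→n2→n1 stop@n0
  join n2 pred n1: · stop@n1
  join n2 pred n3: n3→n2 stop@n1
  join n4 pred n2: · stop@n2
  join n4 pred n3: n3 stop@n2
  join n6 pred n1: · stop@n1
  join n6 pred n4: n4→n2 stop@n1
  join n6 pred n5: n5→n3→n2 stop@n1
  DF(n0)=∅
  DF(n1)={n1}
  DF(n2)={n1,n2,n6}
  DF(n3)={n2,n4,n6}
  DF(n4)={n1,n6}
  DF(n5)={n6}
  DF(n6)=∅

φ for v: defs {n3,n4,n5}
  DF⁺ = {n1,n2,n4,n6}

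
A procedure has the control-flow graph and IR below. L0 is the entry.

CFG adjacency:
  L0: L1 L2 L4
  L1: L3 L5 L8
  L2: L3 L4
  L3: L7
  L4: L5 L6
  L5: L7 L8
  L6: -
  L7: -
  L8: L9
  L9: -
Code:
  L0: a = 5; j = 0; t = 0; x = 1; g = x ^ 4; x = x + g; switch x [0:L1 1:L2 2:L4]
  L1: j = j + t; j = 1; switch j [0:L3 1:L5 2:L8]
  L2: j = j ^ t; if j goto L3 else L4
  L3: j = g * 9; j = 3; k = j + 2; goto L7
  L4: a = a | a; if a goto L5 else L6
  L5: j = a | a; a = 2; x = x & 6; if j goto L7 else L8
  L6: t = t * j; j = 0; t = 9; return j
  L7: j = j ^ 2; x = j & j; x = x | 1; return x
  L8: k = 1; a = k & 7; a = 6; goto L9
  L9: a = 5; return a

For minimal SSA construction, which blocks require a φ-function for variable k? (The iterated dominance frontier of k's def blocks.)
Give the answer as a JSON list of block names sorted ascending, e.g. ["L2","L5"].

Answer: ["L7"]

Derivation:
idom tree: L1←L0 L2←L0 L3←L0 L4←L0 L5←L0 L6←L4 L7←L0 L8←L0 L9←L8
Join-block Dom:
  L3: preds {L1,L2}: {L0,L1} ∩ {L0,L2} = {L0}; idom=L0
  L4: preds {L0,L2}: {L0} ∩ {L0,L2} = {L0}; idom=L0
  L5: preds {L1,L4}: {L0,L1} ∩ {L0,L4} = {L0}; idom=L0
  L7: preds {L3,L5}: {L0,L3} ∩ {L0,L5} = {L0}; idom=L0
  L8: preds {L1,L5}: {L0,L1} ∩ {L0,L5} = {L0}; idom=L0

Frontier:
  join L3 pred L1: L1 stop@L0
  join L3 pred L2: L2 stop@L0
  join L4 pred L0: · stop@L0
  join L4 pred L2: L2 stop@L0
  join L5 pred L1: L1 stop@L0
  join L5 pred L4: L4 stop@L0
  join L7 pred L3: L3 stop@L0
  join L7 pred L5: L5 stop@L0
  join L8 pred L1: L1 stop@L0
  join L8 pred L5: L5 stop@L0
  DF(L0)=∅
  DF(L1)={L3,L5,L8}
  DF(L2)={L3,L4}
  DF(L3)={L7}
  DF(L4)={L5}
  DF(L5)={L7,L8}
  DF(L6)=∅
  DF(L7)=∅
  DF(L8)=∅
  DF(L9)=∅

φ for k: defs {L3,L8}
  DF⁺ = {L7}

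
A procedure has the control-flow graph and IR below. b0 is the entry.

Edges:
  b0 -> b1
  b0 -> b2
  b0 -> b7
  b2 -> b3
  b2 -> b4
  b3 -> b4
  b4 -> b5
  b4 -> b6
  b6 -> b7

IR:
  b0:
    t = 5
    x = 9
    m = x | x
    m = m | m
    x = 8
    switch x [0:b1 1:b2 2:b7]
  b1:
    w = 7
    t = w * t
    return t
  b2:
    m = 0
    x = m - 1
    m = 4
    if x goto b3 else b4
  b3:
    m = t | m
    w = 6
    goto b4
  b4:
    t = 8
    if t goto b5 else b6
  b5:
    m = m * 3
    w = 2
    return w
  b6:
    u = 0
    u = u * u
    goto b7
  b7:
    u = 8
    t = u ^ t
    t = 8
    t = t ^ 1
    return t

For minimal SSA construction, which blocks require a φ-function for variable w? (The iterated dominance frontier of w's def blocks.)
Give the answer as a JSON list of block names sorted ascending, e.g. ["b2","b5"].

Answer: ["b4", "b7"]

Derivation:
idom tree: b1←b0 b2←b0 b3←b2 b4←b2 b5←b4 b6←b4 b7←b0
Dom∩ at merges:
  b4: preds {b2,b3}: {b0,b2} ∩ {b0,b2,b3} = {b0,b2}; idom=b2
  b7: preds {b0,b6}: {b0} ∩ {b0,b2,b4,b6} = {b0}; idom=b0

DF derivation:
  join b4 pred b2: · stop@b2
  join b4 pred b3: b3 stop@b2
  join b7 pred b0: · stop@b0
  join b7 pred b6: b6→b4→b2 stop@b0
  DF(b0)=∅
  DF(b1)=∅
  DF(b2)={b7}
  DF(b3)={b4}
  DF(b4)={b7}
  DF(b5)=∅
  DF(b6)={b7}
  DF(b7)=∅

φ for w: defs {b1,b3,b5}
  DF⁺ = {b4,b7}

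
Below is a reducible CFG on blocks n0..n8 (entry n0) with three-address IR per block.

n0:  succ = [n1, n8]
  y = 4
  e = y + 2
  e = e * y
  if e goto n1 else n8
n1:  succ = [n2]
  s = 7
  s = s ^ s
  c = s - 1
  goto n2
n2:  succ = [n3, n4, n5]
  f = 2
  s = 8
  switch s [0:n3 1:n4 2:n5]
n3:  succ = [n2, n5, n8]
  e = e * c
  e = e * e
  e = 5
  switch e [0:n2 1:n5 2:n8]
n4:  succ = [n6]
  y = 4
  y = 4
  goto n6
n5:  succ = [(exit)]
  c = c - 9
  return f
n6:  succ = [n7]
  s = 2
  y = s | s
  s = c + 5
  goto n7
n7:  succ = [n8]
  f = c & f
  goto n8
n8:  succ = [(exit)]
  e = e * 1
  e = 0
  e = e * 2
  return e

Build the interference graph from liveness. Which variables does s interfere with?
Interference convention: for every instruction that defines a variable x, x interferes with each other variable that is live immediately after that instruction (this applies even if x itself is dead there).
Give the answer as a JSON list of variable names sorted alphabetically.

Answer: ["c", "e", "f"]

Derivation:
def/use:
  n0: def={e,y} ue=∅
  n1: def={c,s} ue=∅
  n2: def={f,s} ue=∅
  n3: def={e} ue={c,e}
  n4: def={y} ue=∅
  n5: def={c} ue={c,f}
  n6: def={s,y} ue={c}
  n7: def={f} ue={c,f}
  n8: def={e} ue={e}

Backward fixpoint:
  n0 li=∅ lo={e}
  n1 li={e} lo={c,e}
  n2 li={c,e} lo={c,e,f}
  n3 li={c,e,f} lo={c,e,f}
  n4 li={c,e,f} lo={c,e,f}
  n5 li={c,f} lo=∅
  n6 li={c,e,f} lo={c,e,f}
  n7 li={c,e,f} lo={e}
  n8 li={e} lo=∅

Interference:
  c: {e,f,s,y}
  e: {c,f,s,y}
  f: {c,e,s,y}
  s: {c,e,f}
  y: {c,e,f}

N(s) = ["c", "e", "f"]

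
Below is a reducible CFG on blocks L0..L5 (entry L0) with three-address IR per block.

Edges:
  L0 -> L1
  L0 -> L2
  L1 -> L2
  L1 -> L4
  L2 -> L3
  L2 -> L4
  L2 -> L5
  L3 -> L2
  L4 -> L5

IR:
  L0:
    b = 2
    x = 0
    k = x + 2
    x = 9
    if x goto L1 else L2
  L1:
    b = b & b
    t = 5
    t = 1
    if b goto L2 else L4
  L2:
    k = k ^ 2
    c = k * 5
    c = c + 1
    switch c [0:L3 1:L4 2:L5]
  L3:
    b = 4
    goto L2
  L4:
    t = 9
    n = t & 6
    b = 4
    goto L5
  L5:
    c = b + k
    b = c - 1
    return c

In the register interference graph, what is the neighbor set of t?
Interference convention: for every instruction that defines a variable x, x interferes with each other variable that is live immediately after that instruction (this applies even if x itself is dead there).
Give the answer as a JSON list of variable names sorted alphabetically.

Per-block:
  L0: def={b,k,x} ue=∅
  L1: def={b,t} ue={b}
  L2: def={c,k} ue={k}
  L3: def={b} ue=∅
  L4: def={b,n,t} ue=∅
  L5: def={b,c} ue={b,k}

Live sets:
  live L0: ∅→{b,k}
  live L1: {b,k}→{b,k}
  live L2: {b,k}→{b,k}
  live L3: {k}→{b,k}
  live L4: {k}→{b,k}
  live L5: {b,k}→∅

Interfere edges:
  b: {c,k,t,x}
  c: {b,k}
  k: {b,c,n,t,x}
  n: {k}
  t: {b,k}
  x: {b,k}

N(t) = ["b", "k"]

Answer: ["b", "k"]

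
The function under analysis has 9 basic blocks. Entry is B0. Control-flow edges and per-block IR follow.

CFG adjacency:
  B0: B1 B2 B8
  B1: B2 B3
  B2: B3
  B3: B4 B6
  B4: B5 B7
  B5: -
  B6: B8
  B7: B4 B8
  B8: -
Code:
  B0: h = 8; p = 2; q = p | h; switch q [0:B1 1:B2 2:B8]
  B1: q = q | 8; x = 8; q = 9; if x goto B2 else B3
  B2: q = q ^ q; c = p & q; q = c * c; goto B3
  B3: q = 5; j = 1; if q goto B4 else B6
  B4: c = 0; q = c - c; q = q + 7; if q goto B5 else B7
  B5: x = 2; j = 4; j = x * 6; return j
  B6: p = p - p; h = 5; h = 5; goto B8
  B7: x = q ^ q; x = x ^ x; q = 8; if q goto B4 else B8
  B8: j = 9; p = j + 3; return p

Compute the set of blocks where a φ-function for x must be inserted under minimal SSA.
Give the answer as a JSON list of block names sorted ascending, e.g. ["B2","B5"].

Answer: ["B2", "B3", "B4", "B8"]

Analysis:
idom tree: B1←B0 B2←B0 B3←B0 B4←B3 B5←B4 B6←B3 B7←B4 B8←B0
Dom at joins:
  B2: preds {B0,B1}: {B0} ∩ {B0,B1} = {B0}; idom=B0
  B3: preds {B1,B2}: {B0,B1} ∩ {B0,B2} = {B0}; idom=B0
  B4: preds {B3,B7}: {B0,B3} ∩ {B0,B3,B4,B7} = {B0,B3}; idom=B3
  B8: preds {B0,B6,B7}: {B0} ∩ {B0,B3,B6} ∩ {B0,B3,B4,B7} = {B0}; idom=B0

Frontier:
  join B2 pred B0: · stop@B0
  join B2 pred B1: B1 stop@B0
  join B3 pred B1: B1 stop@B0
  join B3 pred B2: B2 stop@B0
  join B4 pred B3: · stop@B3
  join B4 pred B7: B7→B4 stop@B3
  join B8 pred B0: · stop@B0
  join B8 pred B6: B6→B3 stop@B0
  join B8 pred B7: B7→B4→B3 stop@B0
  B0 → ∅
  B1 → {B2,B3}
  B2 → {B3}
  B3 → {B8}
  B4 → {B4,B8}
  B5 → ∅
  B6 → {B8}
  B7 → {B4,B8}
  B8 → ∅

φ for x: defs {B1,B5,B7}
  DF⁺ = {B2,B3,B4,B8}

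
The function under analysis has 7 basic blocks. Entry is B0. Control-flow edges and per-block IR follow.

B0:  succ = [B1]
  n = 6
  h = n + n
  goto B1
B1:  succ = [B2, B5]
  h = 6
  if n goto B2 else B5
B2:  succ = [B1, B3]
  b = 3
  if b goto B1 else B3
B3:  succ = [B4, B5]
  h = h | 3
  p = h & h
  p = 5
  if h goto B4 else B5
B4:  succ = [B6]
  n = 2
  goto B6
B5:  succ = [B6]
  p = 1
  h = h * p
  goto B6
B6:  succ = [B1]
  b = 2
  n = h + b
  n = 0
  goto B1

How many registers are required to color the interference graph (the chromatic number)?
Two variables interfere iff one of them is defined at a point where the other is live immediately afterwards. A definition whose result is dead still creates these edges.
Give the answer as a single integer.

Answer: 3

Analysis:
Block summaries:
  B0: {h,n} / ∅
  B1: {h} / {n}
  B2: {b} / ∅
  B3: {h,p} / {h}
  B4: {n} / ∅
  B5: {h,p} / {h}
  B6: {b,n} / {h}

Liveness:
  live B0: ∅→{n}
  live B1: {n}→{h,n}
  live B2: {h,n}→{h,n}
  live B3: {h}→{h}
  live B4: {h}→{h}
  live B5: {h}→{h}
  live B6: {h}→{n}

Interfere edges:
  b↔{h,n}
  h↔{b,n,p}
  n↔{b,h}
  p↔{h}

Colouring:
  clique {b,h,n} ⇒ need ≥ 3
  assign b→R1 h→R0 n→R2 p→R1 — no edge inside a register ⇒ χ ≤ 3
  χ = 3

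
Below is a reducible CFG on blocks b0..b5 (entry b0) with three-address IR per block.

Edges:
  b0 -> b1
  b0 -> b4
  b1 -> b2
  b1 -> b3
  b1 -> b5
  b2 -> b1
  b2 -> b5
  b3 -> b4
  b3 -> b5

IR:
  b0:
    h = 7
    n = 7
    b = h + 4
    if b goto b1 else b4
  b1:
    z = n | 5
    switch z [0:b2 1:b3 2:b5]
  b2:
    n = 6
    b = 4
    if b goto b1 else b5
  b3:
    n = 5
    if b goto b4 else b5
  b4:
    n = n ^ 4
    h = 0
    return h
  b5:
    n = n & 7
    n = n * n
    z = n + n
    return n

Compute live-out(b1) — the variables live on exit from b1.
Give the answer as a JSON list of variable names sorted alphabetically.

Answer: ["b", "n"]

Derivation:
Block summaries:
  b0: def={b,h,n} ue=∅
  b1: def={z} ue={n}
  b2: def={b,n} ue=∅
  b3: def={n} ue={b}
  b4: def={h,n} ue={n}
  b5: def={n,z} ue={n}

Liveness:
  b0 li=∅ lo={b,n}
  b1 li={b,n} lo={b,n}
  b2 li=∅ lo={b,n}
  b3 li={b} lo={n}
  b4 li={n} lo=∅
  b5 li={n} lo=∅

live-out(b1) = ["b", "n"]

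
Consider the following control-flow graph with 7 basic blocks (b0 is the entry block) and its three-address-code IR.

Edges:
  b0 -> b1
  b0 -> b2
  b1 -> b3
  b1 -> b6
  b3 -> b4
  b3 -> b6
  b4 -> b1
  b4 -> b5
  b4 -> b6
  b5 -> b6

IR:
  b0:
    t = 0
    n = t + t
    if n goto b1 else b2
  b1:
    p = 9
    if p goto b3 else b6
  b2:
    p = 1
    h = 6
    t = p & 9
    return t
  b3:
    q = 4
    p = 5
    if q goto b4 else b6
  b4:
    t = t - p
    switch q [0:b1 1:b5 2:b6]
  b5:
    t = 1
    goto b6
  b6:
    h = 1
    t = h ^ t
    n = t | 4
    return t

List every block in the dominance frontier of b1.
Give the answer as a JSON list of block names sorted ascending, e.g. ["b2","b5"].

Answer: ["b1"]

Working:
idom tree: b1←b0 b2←b0 b3←b1 b4←b3 b5←b4 b6←b1
Dom at joins:
  b1: preds {b0,b4}: {b0} ∩ {b0,b1,b3,b4} = {b0}; idom=b0
  b6: preds {b1,b3,b4,b5}: {b0,b1} ∩ {b0,b1,b3} ∩ {b0,b1,b3,b4} ∩ {b0,b1,b3,b4,b5} = {b0,b1}; idom=b1

DF walk-up:
  b1←b0: walk · to b0
  b1←b4: walk b4→b3→b1 to b0
  b6←b1: walk · to b1
  b6←b3: walk b3 to b1
  b6←b4: walk b4→b3 to b1
  b6←b5: walk b5→b4→b3 to b1
  DF(b0)=∅
  DF(b1)={b1}
  DF(b2)=∅
  DF(b3)={b1,b6}
  DF(b4)={b1,b6}
  DF(b5)={b6}
  DF(b6)=∅

DF(b1) = ["b1"]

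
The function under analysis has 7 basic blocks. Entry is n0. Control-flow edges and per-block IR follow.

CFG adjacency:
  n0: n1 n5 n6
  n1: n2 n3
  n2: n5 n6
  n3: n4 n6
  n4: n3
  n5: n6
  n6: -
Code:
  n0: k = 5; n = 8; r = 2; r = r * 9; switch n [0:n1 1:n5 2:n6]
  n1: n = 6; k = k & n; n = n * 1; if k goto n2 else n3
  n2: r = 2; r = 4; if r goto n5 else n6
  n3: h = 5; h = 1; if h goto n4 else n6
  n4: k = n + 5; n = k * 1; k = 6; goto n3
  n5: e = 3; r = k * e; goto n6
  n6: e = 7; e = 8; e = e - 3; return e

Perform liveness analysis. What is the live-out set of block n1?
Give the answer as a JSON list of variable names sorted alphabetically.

Answer: ["k", "n"]

Analysis:
Block summaries:
  n0: def={k,n,r} ue=∅
  n1: def={k,n} ue={k}
  n2: def={r} ue=∅
  n3: def={h} ue=∅
  n4: def={k,n} ue={n}
  n5: def={e,r} ue={k}
  n6: def={e} ue=∅

Liveness:
  n0 li=∅ lo={k}
  n1 li={k} lo={k,n}
  n2 li={k} lo={k}
  n3 li={n} lo={n}
  n4 li={n} lo={n}
  n5 li={k} lo=∅
  n6 li=∅ lo=∅

live-out(n1) = ["k", "n"]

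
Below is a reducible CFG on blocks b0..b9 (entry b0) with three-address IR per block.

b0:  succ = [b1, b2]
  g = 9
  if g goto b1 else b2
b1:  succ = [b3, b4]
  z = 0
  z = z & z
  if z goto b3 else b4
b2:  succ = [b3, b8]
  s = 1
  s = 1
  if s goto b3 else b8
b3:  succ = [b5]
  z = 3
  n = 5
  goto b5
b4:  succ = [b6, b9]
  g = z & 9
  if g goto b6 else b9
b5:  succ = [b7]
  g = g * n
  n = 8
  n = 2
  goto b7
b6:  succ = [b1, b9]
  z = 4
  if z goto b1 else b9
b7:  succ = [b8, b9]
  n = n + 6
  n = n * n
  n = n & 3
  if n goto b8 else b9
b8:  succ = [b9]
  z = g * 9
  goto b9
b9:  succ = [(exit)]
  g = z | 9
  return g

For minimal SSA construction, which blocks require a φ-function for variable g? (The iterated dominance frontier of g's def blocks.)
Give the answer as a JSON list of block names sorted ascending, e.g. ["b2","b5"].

idom tree: b1←b0 b2←b0 b3←b0 b4←b1 b5←b3 b6←b4 b7←b5 b8←b0 b9←b0
Join-block Dom:
  b1: preds {b0,b6}: {b0} ∩ {b0,b1,b4,b6} = {b0}; idom=b0
  b3: preds {b1,b2}: {b0,b1} ∩ {b0,b2} = {b0}; idom=b0
  b8: preds {b2,b7}: {b0,b2} ∩ {b0,b3,b5,b7} = {b0}; idom=b0
  b9: preds {b4,b6,b7,b8}: {b0,b1,b4} ∩ {b0,b1,b4,b6} ∩ {b0,b3,b5,b7} ∩ {b0,b8} = {b0}; idom=b0

Frontier:
  join b1 pred b0: · stop@b0
  join b1 pred b6: b6→b4→b1 stop@b0
  join b3 pred b1: b1 stop@b0
  join b3 pred b2: b2 stop@b0
  join b8 pred b2: b2 stop@b0
  join b8 pred b7: b7→b5→b3 stop@b0
  join b9 pred b4: b4→b1 stop@b0
  join b9 pred b6: b6→b4→b1 stop@b0
  join b9 pred b7: b7→b5→b3 stop@b0
  join b9 pred b8: b8 stop@b0
  b0: DF=∅
  b1: DF={b1,b3,b9}
  b2: DF={b3,b8}
  b3: DF={b8,b9}
  b4: DF={b1,b9}
  b5: DF={b8,b9}
  b6: DF={b1,b9}
  b7: DF={b8,b9}
  b8: DF={b9}
  b9: DF=∅

φ for g: defs {b0,b4,b5,b9}
  DF⁺ = {b1,b3,b8,b9}

Answer: ["b1", "b3", "b8", "b9"]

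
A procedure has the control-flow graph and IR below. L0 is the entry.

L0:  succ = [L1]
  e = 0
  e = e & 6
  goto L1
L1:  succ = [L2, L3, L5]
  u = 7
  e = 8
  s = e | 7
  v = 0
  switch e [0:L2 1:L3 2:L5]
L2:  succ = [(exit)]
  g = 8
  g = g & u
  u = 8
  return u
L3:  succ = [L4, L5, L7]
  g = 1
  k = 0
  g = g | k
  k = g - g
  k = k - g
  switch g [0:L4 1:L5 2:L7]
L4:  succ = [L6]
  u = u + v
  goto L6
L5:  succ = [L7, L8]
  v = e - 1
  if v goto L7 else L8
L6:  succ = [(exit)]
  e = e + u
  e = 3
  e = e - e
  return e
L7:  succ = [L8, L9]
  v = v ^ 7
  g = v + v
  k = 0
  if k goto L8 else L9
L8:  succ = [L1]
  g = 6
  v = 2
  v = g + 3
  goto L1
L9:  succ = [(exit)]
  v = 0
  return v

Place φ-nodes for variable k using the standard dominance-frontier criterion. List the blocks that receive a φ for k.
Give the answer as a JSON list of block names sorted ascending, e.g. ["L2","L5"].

idom tree: L1←L0 L2←L1 L3←L1 L4←L3 L5←L1 L6←L4 L7←L1 L8←L1 L9←L7
Join-block Dom:
  L1: preds {L0,L8}: {L0} ∩ {L0,L1,L8} = {L0}; idom=L0
  L5: preds {L1,L3}: {L0,L1} ∩ {L0,L1,L3} = {L0,L1}; idom=L1
  L7: preds {L3,L5}: {L0,L1,L3} ∩ {L0,L1,L5} = {L0,L1}; idom=L1
  L8: preds {L5,L7}: {L0,L1,L5} ∩ {L0,L1,L7} = {L0,L1}; idom=L1

DF derivation:
  join L1 pred L0: · stop@L0
  join L1 pred L8: L8→L1 stop@L0
  join L5 pred L1: · stop@L1
  join L5 pred L3: L3 stop@L1
  join L7 pred L3: L3 stop@L1
  join L7 pred L5: L5 stop@L1
  join L8 pred L5: L5 stop@L1
  join L8 pred L7: L7 stop@L1
  L0: DF=∅
  L1: DF={L1}
  L2: DF=∅
  L3: DF={L5,L7}
  L4: DF=∅
  L5: DF={L7,L8}
  L6: DF=∅
  L7: DF={L8}
  L8: DF={L1}
  L9: DF=∅

φ for k: defs {L3,L7}
  DF⁺ = {L1,L5,L7,L8}

Answer: ["L1", "L5", "L7", "L8"]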